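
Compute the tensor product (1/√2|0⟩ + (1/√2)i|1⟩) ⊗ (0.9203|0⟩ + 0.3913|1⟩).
0.6508|00⟩ + 0.2767|01⟩ + 0.6508i|10⟩ + 0.2767i|11⟩

amp(|b₁b₂…⟩) = product of the factor amplitudes for bits b₁, b₂, …; only kets whose every factor amplitude is nonzero survive.
|00⟩: (1/√2)(0.9203) = 0.6508
|01⟩: (1/√2)(0.3913) = 0.2767
|10⟩: ((1/√2)i)(0.9203) = 0.6508i
|11⟩: ((1/√2)i)(0.3913) = 0.2767i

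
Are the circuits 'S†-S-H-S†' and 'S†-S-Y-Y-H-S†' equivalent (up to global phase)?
Yes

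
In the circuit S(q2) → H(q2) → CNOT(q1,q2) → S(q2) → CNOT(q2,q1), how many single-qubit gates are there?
3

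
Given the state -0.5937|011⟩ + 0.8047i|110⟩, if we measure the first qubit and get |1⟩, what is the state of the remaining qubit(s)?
i|10⟩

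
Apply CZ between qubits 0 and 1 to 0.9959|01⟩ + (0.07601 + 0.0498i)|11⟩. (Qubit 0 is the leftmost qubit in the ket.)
0.9959|01⟩ + (-0.07601 - 0.0498i)|11⟩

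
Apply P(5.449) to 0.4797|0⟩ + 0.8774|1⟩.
0.4797|0⟩ + (0.5894 - 0.6499i)|1⟩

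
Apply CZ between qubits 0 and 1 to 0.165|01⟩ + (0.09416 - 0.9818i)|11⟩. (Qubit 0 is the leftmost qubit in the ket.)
0.165|01⟩ + (-0.09416 + 0.9818i)|11⟩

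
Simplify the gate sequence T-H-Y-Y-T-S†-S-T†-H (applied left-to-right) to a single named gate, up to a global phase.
T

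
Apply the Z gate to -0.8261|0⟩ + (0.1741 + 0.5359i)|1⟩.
-0.8261|0⟩ + (-0.1741 - 0.5359i)|1⟩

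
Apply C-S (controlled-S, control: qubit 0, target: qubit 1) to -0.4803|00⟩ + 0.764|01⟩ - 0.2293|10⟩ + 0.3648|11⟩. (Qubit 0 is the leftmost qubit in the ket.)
-0.4803|00⟩ + 0.764|01⟩ - 0.2293|10⟩ + 0.3648i|11⟩

C-S leaves the control-|0⟩ kets |00⟩, |01⟩ unchanged and applies S to qubit 1 on the control-|1⟩ pair (|10⟩, |11⟩).
S = [[1, 0], [0, i]].
With a = amp(|10⟩) = -0.2293 and b = amp(|11⟩) = 0.3648:
new amp(|10⟩) = (1)·a = -0.2293
new amp(|11⟩) = (i)·b = 0.3648i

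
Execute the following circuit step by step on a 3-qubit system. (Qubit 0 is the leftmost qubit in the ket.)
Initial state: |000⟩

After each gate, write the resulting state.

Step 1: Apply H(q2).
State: 1/√2|000⟩ + 1/√2|001⟩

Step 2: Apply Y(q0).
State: (1/√2)i|100⟩ + (1/√2)i|101⟩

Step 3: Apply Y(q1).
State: -1/√2|110⟩ - 1/√2|111⟩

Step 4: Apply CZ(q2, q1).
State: -1/√2|110⟩ + 1/√2|111⟩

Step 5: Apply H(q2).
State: -|111⟩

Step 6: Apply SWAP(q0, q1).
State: -|111⟩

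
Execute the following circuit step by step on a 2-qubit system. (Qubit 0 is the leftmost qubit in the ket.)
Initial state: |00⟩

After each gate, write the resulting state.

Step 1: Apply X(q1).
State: |01⟩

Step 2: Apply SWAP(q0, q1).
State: |10⟩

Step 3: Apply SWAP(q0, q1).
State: |01⟩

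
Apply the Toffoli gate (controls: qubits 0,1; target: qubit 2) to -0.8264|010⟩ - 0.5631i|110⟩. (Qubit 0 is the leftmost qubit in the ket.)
-0.8264|010⟩ - 0.5631i|111⟩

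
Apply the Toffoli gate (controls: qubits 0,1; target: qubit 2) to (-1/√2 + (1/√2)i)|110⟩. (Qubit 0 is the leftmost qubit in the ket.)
(-1/√2 + (1/√2)i)|111⟩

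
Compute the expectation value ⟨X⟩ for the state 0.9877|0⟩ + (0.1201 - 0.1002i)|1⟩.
0.2372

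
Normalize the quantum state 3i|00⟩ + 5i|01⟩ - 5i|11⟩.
0.3906i|00⟩ + 0.6509i|01⟩ - 0.6509i|11⟩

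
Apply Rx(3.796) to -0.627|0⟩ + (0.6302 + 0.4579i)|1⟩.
(0.6351 - 0.5968i)|0⟩ + (-0.2025 + 0.4466i)|1⟩

Rx(3.796) = [[cos(θ/2), −i·sin(θ/2)], [−i·sin(θ/2), cos(θ/2)]]; θ = 3.796, cos(θ/2) ≈ -0.321396, sin(θ/2) ≈ 0.946945.
With a = amp(|0⟩) = -0.627 and b = amp(|1⟩) = (0.6302 + 0.4579i):
new amp(|0⟩) = (-0.321396)·a + (-0.946945i)·b = (0.6351 - 0.5968i)
new amp(|1⟩) = (-0.946945i)·a + (-0.321396)·b = (-0.2025 + 0.4466i)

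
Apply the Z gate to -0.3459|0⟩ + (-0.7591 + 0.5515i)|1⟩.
-0.3459|0⟩ + (0.7591 - 0.5515i)|1⟩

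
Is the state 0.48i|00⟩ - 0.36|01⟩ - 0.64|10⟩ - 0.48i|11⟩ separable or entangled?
Separable

Writing the state as a|00⟩ + b|01⟩ + c|10⟩ + d|11⟩, it is a product state iff ad − bc = 0.
Here (a, b, c, d) = (0.48i, -0.36, -0.64, -0.48i): ad − bc = (0.48i)(-0.48i) − (-0.36)(-0.64) = 0, so the state is separable.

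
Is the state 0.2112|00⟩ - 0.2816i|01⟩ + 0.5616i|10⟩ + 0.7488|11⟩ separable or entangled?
Separable

Writing the state as a|00⟩ + b|01⟩ + c|10⟩ + d|11⟩, it is a product state iff ad − bc = 0.
Here (a, b, c, d) = (0.2112, -0.2816i, 0.5616i, 0.7488): ad − bc = (0.2112)(0.7488) − (-0.2816i)(0.5616i) = 0, so the state is separable.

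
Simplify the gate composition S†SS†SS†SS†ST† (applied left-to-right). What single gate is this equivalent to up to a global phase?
T†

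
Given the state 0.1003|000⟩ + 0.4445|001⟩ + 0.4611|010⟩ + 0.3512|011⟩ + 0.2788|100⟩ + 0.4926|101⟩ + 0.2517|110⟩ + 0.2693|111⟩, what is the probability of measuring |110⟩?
0.06335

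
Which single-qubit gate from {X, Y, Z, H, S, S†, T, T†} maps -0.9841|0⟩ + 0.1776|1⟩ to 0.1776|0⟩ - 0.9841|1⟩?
X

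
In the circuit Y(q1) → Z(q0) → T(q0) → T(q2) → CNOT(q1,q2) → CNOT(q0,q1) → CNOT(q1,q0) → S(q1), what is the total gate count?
8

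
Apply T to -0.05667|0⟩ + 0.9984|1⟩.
-0.05667|0⟩ + (0.706 + 0.706i)|1⟩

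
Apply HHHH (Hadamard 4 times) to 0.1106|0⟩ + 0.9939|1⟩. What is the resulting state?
0.1106|0⟩ + 0.9939|1⟩

H² = I, so an even number of Hadamards cancels: H^4 = I and the state is unchanged.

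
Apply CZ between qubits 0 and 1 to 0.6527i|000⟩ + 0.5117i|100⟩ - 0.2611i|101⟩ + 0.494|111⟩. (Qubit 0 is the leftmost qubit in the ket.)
0.6527i|000⟩ + 0.5117i|100⟩ - 0.2611i|101⟩ - 0.494|111⟩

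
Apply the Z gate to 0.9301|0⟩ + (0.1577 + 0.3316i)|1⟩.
0.9301|0⟩ + (-0.1577 - 0.3316i)|1⟩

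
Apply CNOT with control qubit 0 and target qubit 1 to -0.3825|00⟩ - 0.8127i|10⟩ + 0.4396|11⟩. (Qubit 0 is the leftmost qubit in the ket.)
-0.3825|00⟩ + 0.4396|10⟩ - 0.8127i|11⟩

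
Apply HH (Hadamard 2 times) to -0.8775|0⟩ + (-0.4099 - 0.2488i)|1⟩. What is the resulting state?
-0.8775|0⟩ + (-0.4099 - 0.2488i)|1⟩

H² = I, so an even number of Hadamards cancels: H^2 = I and the state is unchanged.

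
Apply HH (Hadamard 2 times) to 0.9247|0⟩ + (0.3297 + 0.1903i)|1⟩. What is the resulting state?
0.9247|0⟩ + (0.3297 + 0.1903i)|1⟩

H² = I, so an even number of Hadamards cancels: H^2 = I and the state is unchanged.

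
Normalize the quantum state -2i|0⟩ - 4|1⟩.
-(1/√5)i|0⟩ - 0.8944|1⟩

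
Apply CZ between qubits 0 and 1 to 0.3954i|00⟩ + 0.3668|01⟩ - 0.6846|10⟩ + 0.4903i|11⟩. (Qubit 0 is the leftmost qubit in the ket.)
0.3954i|00⟩ + 0.3668|01⟩ - 0.6846|10⟩ - 0.4903i|11⟩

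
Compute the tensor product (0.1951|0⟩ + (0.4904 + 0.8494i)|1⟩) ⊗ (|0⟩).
0.1951|00⟩ + (0.4904 + 0.8494i)|10⟩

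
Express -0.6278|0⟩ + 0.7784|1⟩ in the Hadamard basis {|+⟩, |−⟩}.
0.1065|+⟩ - 0.9943|−⟩

With |ψ⟩ = α|0⟩ + β|1⟩, the Hadamard-basis coefficients are ⟨+|ψ⟩ = (α + β)/√2 and ⟨−|ψ⟩ = (α − β)/√2.
Here α = -0.6278, β = 0.7784: (α + β)/√2 = 0.1065, (α − β)/√2 = -0.9943.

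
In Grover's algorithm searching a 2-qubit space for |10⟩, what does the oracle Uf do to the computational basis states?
Uf|x⟩ = -|x⟩ if x = 10, else |x⟩ (phase flip on target)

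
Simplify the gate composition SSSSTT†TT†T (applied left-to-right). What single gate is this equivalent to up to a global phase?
T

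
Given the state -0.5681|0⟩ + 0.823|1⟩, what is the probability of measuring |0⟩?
0.3227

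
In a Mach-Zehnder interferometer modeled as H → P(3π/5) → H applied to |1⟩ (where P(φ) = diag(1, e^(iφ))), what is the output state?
(0.6545 - 0.4755i)|0⟩ + (0.3455 + 0.4755i)|1⟩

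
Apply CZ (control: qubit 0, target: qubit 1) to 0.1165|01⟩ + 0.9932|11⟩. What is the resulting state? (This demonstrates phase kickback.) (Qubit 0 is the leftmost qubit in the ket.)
0.1165|01⟩ - 0.9932|11⟩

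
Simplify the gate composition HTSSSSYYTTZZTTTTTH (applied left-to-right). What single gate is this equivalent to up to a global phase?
I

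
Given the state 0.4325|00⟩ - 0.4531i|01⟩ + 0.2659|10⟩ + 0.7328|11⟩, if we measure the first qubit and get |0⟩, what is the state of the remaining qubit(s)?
0.6905|0⟩ - 0.7234i|1⟩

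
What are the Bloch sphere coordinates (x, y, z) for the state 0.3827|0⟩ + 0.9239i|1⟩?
(0, 0.7072, -0.7071)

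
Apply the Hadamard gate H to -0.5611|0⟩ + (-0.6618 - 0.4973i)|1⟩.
(-0.8647 - 0.3516i)|0⟩ + (0.07121 + 0.3516i)|1⟩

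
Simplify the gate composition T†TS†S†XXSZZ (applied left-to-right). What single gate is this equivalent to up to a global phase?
S†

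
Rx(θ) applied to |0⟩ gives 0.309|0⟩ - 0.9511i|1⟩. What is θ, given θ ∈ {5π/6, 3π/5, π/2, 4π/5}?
4π/5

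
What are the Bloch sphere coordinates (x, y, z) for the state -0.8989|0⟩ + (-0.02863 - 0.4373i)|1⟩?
(0.05147, 0.7862, 0.616)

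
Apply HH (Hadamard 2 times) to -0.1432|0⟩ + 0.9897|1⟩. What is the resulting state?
-0.1432|0⟩ + 0.9897|1⟩

H² = I, so an even number of Hadamards cancels: H^2 = I and the state is unchanged.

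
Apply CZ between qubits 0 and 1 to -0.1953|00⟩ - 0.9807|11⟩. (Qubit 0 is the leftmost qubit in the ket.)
-0.1953|00⟩ + 0.9807|11⟩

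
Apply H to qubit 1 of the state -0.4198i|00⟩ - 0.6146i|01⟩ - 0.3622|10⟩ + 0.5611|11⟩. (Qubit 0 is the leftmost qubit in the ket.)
-0.7314i|00⟩ + 0.1377i|01⟩ + 0.1406|10⟩ - 0.6529|11⟩

H on qubit 1 mixes each pair of kets that differ only in qubit 1: amplitudes (a, b) of (|…0…⟩, |…1…⟩) become ((a + b)/√2, (a − b)/√2). Kets absent from the input have amplitude 0.
(|00⟩, |01⟩): (a, b) = (-0.4198i, -0.6146i) → (-0.7314i, 0.1377i)
(|10⟩, |11⟩): (a, b) = (-0.3622, 0.5611) → (0.1406, -0.6529)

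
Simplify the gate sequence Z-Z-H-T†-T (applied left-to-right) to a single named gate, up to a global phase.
H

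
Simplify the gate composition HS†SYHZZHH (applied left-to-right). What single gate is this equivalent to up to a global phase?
Y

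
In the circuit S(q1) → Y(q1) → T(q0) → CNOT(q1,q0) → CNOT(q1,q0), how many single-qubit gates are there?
3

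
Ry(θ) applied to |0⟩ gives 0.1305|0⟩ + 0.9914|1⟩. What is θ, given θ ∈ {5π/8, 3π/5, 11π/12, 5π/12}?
11π/12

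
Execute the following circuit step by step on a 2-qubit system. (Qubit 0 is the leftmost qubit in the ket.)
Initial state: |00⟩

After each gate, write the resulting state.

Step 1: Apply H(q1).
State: 1/√2|00⟩ + 1/√2|01⟩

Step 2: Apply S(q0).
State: 1/√2|00⟩ + 1/√2|01⟩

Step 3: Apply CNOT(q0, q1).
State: 1/√2|00⟩ + 1/√2|01⟩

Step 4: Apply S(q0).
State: 1/√2|00⟩ + 1/√2|01⟩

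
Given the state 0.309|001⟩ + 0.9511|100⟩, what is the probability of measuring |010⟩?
0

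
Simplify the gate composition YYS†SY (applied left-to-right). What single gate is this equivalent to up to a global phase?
Y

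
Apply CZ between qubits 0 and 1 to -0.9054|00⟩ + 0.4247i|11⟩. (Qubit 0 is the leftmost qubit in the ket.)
-0.9054|00⟩ - 0.4247i|11⟩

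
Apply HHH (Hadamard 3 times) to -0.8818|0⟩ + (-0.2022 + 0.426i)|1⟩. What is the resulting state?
(-0.7665 + 0.3012i)|0⟩ + (-0.4805 - 0.3012i)|1⟩

H² = I, so H^3 = H: a single Hadamard. With (a, b) = (-0.8818, (-0.2022 + 0.426i)), H gives ((a + b)/√2, (a − b)/√2) = ((-0.7665 + 0.3012i), (-0.4805 - 0.3012i)).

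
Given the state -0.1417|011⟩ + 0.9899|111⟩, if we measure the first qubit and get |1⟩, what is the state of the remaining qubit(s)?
|11⟩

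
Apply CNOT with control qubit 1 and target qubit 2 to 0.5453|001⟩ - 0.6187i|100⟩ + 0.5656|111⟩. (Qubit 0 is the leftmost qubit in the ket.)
0.5453|001⟩ - 0.6187i|100⟩ + 0.5656|110⟩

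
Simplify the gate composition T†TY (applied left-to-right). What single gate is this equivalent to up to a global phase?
Y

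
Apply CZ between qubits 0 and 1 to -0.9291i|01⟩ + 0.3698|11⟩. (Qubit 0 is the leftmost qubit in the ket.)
-0.9291i|01⟩ - 0.3698|11⟩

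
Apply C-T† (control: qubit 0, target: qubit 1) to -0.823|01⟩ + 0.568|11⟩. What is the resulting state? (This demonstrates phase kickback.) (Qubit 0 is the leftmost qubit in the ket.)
-0.823|01⟩ + (0.4016 - 0.4016i)|11⟩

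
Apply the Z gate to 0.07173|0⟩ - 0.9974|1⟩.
0.07173|0⟩ + 0.9974|1⟩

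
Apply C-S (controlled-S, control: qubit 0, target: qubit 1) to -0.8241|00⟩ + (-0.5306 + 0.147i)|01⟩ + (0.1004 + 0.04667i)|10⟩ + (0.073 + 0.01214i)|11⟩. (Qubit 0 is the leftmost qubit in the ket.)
-0.8241|00⟩ + (-0.5306 + 0.147i)|01⟩ + (0.1004 + 0.04667i)|10⟩ + (-0.01214 + 0.073i)|11⟩

C-S leaves the control-|0⟩ kets |00⟩, |01⟩ unchanged and applies S to qubit 1 on the control-|1⟩ pair (|10⟩, |11⟩).
S = [[1, 0], [0, i]].
With a = amp(|10⟩) = (0.1004 + 0.04667i) and b = amp(|11⟩) = (0.073 + 0.01214i):
new amp(|10⟩) = (1)·a = (0.1004 + 0.04667i)
new amp(|11⟩) = (i)·b = (-0.01214 + 0.073i)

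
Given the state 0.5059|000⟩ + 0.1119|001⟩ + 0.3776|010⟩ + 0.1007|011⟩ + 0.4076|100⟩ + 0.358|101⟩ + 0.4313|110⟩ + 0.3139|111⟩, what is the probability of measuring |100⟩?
0.1661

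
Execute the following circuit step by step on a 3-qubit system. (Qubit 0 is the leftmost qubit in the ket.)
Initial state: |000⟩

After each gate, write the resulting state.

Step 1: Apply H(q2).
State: 1/√2|000⟩ + 1/√2|001⟩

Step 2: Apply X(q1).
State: 1/√2|010⟩ + 1/√2|011⟩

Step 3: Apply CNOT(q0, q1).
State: 1/√2|010⟩ + 1/√2|011⟩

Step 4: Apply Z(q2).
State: 1/√2|010⟩ - 1/√2|011⟩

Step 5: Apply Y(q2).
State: (1/√2)i|010⟩ + (1/√2)i|011⟩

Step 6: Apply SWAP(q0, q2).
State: (1/√2)i|010⟩ + (1/√2)i|110⟩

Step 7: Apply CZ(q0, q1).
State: (1/√2)i|010⟩ - (1/√2)i|110⟩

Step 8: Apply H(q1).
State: (1/2)i|000⟩ - (1/2)i|010⟩ - (1/2)i|100⟩ + (1/2)i|110⟩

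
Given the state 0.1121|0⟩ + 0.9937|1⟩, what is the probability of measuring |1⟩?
0.9874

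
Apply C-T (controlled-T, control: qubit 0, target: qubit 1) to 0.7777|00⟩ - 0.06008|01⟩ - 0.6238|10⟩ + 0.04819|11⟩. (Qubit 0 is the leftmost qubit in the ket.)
0.7777|00⟩ - 0.06008|01⟩ - 0.6238|10⟩ + (0.03408 + 0.03408i)|11⟩

C-T leaves the control-|0⟩ kets |00⟩, |01⟩ unchanged and applies T to qubit 1 on the control-|1⟩ pair (|10⟩, |11⟩).
T = [[1, 0], [0, (1/√2 + (1/√2)i)]].
With a = amp(|10⟩) = -0.6238 and b = amp(|11⟩) = 0.04819:
new amp(|10⟩) = (1)·a = -0.6238
new amp(|11⟩) = (1/√2 + (1/√2)i)·b = (0.03408 + 0.03408i)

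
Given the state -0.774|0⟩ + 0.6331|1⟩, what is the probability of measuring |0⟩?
0.5991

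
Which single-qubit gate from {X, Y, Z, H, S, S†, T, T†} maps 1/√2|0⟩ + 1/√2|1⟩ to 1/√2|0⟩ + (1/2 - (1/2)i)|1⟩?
T†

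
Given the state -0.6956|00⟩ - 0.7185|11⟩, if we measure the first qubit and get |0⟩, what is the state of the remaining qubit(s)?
-|0⟩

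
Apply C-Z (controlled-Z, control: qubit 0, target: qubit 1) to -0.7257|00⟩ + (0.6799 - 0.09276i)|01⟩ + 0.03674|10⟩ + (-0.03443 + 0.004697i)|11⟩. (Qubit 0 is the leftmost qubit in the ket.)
-0.7257|00⟩ + (0.6799 - 0.09276i)|01⟩ + 0.03674|10⟩ + (0.03443 - 0.004697i)|11⟩

C-Z leaves the control-|0⟩ kets |00⟩, |01⟩ unchanged and applies Z to qubit 1 on the control-|1⟩ pair (|10⟩, |11⟩).
Z = [[1, 0], [0, -1]].
With a = amp(|10⟩) = 0.03674 and b = amp(|11⟩) = (-0.03443 + 0.004697i):
new amp(|10⟩) = (1)·a = 0.03674
new amp(|11⟩) = (-1)·b = (0.03443 - 0.004697i)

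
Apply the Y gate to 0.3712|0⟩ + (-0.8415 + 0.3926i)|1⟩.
(0.3926 + 0.8415i)|0⟩ + 0.3712i|1⟩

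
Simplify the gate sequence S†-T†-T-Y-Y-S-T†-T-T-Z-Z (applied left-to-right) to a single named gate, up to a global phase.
T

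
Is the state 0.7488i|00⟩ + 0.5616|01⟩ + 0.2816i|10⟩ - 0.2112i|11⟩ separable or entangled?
Entangled

Writing the state as a|00⟩ + b|01⟩ + c|10⟩ + d|11⟩, it is a product state iff ad − bc = 0.
Here (a, b, c, d) = (0.7488i, 0.5616, 0.2816i, -0.2112i): ad − bc = (0.7488i)(-0.2112i) − (0.5616)(0.2816i) = (0.1581 - 0.1581i) ≠ 0, so the state is entangled.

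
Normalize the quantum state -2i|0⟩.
-i|0⟩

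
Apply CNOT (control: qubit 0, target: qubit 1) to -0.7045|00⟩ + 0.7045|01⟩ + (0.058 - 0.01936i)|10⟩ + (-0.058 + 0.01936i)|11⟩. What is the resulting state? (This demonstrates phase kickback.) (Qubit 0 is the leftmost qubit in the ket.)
-0.7045|00⟩ + 0.7045|01⟩ + (-0.058 + 0.01936i)|10⟩ + (0.058 - 0.01936i)|11⟩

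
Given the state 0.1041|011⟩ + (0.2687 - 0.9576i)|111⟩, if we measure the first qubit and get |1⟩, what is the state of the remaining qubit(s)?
(0.2702 - 0.9628i)|11⟩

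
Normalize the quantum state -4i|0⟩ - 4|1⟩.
-(1/√2)i|0⟩ - 1/√2|1⟩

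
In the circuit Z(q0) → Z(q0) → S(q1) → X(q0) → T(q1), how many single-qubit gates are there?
5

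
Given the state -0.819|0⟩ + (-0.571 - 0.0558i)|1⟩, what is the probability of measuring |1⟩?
0.3292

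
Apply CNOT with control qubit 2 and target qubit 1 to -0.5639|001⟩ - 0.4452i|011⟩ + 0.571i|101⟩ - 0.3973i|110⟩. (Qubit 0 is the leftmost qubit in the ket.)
-0.4452i|001⟩ - 0.5639|011⟩ - 0.3973i|110⟩ + 0.571i|111⟩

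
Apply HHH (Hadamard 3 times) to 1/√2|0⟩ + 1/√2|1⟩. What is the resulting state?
|0⟩

H² = I, so H^3 = H: a single Hadamard. With (a, b) = (1/√2, 1/√2), H gives ((a + b)/√2, (a − b)/√2) = (1, 0).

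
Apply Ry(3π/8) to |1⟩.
-0.5556|0⟩ + 0.8315|1⟩

Ry(3π/8) = [[cos(θ/2), −sin(θ/2)], [sin(θ/2), cos(θ/2)]]; θ = 3π/8, cos(θ/2) ≈ 0.83147, sin(θ/2) ≈ 0.55557.
With a = amp(|0⟩) = 0 and b = amp(|1⟩) = 1:
new amp(|0⟩) = (0.83147)·a + (-0.55557)·b = -0.5556
new amp(|1⟩) = (0.55557)·a + (0.83147)·b = 0.8315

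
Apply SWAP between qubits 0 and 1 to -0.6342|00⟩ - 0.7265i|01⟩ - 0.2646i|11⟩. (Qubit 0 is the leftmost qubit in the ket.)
-0.6342|00⟩ - 0.7265i|10⟩ - 0.2646i|11⟩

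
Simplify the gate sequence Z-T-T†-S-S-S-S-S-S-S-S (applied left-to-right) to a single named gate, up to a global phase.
Z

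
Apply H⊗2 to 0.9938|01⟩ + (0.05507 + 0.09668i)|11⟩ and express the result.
(0.5244 + 0.04834i)|00⟩ + (-0.5244 - 0.04834i)|01⟩ + (0.4694 - 0.04834i)|10⟩ + (-0.4694 + 0.04834i)|11⟩

H⊗2 gives amp(|y⟩) = (1/2) Σ_x (−1)^(x·y) amp(|x⟩), where x·y is the number of positions in which both x and y have a 1.
|00⟩: (0.9938 + (0.05507 + 0.09668i))/2 = (0.5244 + 0.04834i)
|01⟩: (-0.9938 - (0.05507 + 0.09668i))/2 = (-0.5244 - 0.04834i)
|10⟩: (0.9938 - (0.05507 + 0.09668i))/2 = (0.4694 - 0.04834i)
|11⟩: (-0.9938 + (0.05507 + 0.09668i))/2 = (-0.4694 + 0.04834i)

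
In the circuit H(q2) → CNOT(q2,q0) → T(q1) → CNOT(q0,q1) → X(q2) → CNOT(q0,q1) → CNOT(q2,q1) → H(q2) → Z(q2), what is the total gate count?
9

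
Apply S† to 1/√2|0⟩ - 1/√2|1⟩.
1/√2|0⟩ + (1/√2)i|1⟩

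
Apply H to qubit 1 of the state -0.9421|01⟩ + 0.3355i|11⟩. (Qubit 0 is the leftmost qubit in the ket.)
-0.6662|00⟩ + 0.6662|01⟩ + 0.2372i|10⟩ - 0.2372i|11⟩

H on qubit 1 mixes each pair of kets that differ only in qubit 1: amplitudes (a, b) of (|…0…⟩, |…1…⟩) become ((a + b)/√2, (a − b)/√2). Kets absent from the input have amplitude 0.
(|00⟩, |01⟩): (a, b) = (0, -0.9421) → (-0.6662, 0.6662)
(|10⟩, |11⟩): (a, b) = (0, 0.3355i) → (0.2372i, -0.2372i)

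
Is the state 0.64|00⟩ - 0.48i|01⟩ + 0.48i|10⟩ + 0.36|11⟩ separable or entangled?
Separable

Writing the state as a|00⟩ + b|01⟩ + c|10⟩ + d|11⟩, it is a product state iff ad − bc = 0.
Here (a, b, c, d) = (0.64, -0.48i, 0.48i, 0.36): ad − bc = (0.64)(0.36) − (-0.48i)(0.48i) = 0, so the state is separable.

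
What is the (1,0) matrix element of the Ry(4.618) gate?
0.7397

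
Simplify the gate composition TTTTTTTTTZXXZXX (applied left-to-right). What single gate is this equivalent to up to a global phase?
T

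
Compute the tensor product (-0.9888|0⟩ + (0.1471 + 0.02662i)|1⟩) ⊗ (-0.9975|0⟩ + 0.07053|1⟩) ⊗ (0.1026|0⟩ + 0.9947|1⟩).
0.1012|000⟩ + 0.9811|001⟩ - 0.007155|010⟩ - 0.06937|011⟩ + (-0.01505 - 0.002724i)|100⟩ + (-0.146 - 0.02641i)|101⟩ + (0.001064 + 0.0001926i)|110⟩ + (0.01032 + 0.001868i)|111⟩

amp(|b₁b₂…⟩) = product of the factor amplitudes for bits b₁, b₂, …; only kets whose every factor amplitude is nonzero survive.
|000⟩: (-0.9888)(-0.9975)(0.1026) = 0.1012
|001⟩: (-0.9888)(-0.9975)(0.9947) = 0.9811
|010⟩: (-0.9888)(0.07053)(0.1026) = -0.007155
|011⟩: (-0.9888)(0.07053)(0.9947) = -0.06937
|100⟩: (0.1471 + 0.02662i)(-0.9975)(0.1026) = (-0.01505 - 0.002724i)
|101⟩: (0.1471 + 0.02662i)(-0.9975)(0.9947) = (-0.146 - 0.02641i)
|110⟩: (0.1471 + 0.02662i)(0.07053)(0.1026) = (0.001064 + 0.0001926i)
|111⟩: (0.1471 + 0.02662i)(0.07053)(0.9947) = (0.01032 + 0.001868i)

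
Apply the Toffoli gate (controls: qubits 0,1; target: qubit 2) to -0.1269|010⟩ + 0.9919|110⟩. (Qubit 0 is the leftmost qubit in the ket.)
-0.1269|010⟩ + 0.9919|111⟩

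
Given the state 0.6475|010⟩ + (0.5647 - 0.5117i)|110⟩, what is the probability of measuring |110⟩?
0.5807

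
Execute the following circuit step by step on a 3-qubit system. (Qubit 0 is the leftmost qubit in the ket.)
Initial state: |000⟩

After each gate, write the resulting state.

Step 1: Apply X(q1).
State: |010⟩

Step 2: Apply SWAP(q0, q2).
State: |010⟩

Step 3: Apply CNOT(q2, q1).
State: |010⟩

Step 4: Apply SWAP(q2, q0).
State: |010⟩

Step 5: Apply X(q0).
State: |110⟩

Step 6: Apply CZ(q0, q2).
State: |110⟩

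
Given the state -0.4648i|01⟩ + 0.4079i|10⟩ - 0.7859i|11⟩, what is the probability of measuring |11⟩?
0.6176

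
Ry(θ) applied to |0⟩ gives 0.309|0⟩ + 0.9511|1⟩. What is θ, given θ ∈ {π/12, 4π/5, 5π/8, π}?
4π/5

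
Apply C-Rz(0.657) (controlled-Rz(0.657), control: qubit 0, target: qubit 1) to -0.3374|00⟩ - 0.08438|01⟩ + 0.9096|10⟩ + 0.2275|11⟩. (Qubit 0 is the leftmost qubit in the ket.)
-0.3374|00⟩ - 0.08438|01⟩ + (0.861 - 0.2935i)|10⟩ + (0.2153 + 0.0734i)|11⟩

C-Rz(0.657) leaves the control-|0⟩ kets |00⟩, |01⟩ unchanged and applies Rz(0.657) to qubit 1 on the control-|1⟩ pair (|10⟩, |11⟩).
Rz(0.657) = [[e^(−iθ/2), 0], [0, e^(iθ/2)]] with e^(±iθ/2) = cos(θ/2) ± i·sin(θ/2); θ = 0.657, cos(θ/2) ≈ 0.946527, sin(θ/2) ≈ 0.322624.
With a = amp(|10⟩) = 0.9096 and b = amp(|11⟩) = 0.2275:
new amp(|10⟩) = (0.946527 - 0.322624i)·a = (0.861 - 0.2935i)
new amp(|11⟩) = (0.946527 + 0.322624i)·b = (0.2153 + 0.0734i)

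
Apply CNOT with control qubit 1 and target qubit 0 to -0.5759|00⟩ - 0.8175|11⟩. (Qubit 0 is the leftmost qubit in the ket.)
-0.5759|00⟩ - 0.8175|01⟩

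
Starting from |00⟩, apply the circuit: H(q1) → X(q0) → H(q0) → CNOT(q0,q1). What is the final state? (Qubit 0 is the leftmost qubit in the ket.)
1/2|00⟩ + 1/2|01⟩ - 1/2|10⟩ - 1/2|11⟩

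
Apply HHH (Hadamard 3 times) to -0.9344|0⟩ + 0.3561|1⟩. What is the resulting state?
-0.4089|0⟩ - 0.9125|1⟩

H² = I, so H^3 = H: a single Hadamard. With (a, b) = (-0.9344, 0.3561), H gives ((a + b)/√2, (a − b)/√2) = (-0.4089, -0.9125).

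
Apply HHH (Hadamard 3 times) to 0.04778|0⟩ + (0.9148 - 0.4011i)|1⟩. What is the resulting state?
(0.6806 - 0.2836i)|0⟩ + (-0.6131 + 0.2836i)|1⟩

H² = I, so H^3 = H: a single Hadamard. With (a, b) = (0.04778, (0.9148 - 0.4011i)), H gives ((a + b)/√2, (a − b)/√2) = ((0.6806 - 0.2836i), (-0.6131 + 0.2836i)).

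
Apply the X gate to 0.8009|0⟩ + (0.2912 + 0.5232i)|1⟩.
(0.2912 + 0.5232i)|0⟩ + 0.8009|1⟩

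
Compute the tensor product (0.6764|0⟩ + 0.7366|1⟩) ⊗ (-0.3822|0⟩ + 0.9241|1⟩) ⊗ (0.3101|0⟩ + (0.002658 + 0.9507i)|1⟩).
-0.08017|000⟩ + (-0.0006871 - 0.2458i)|001⟩ + 0.1938|010⟩ + (0.001661 + 0.5942i)|011⟩ - 0.0873|100⟩ + (-0.0007483 - 0.2676i)|101⟩ + 0.2111|110⟩ + (0.001809 + 0.6471i)|111⟩

amp(|b₁b₂…⟩) = product of the factor amplitudes for bits b₁, b₂, …; only kets whose every factor amplitude is nonzero survive.
|000⟩: (0.6764)(-0.3822)(0.3101) = -0.08017
|001⟩: (0.6764)(-0.3822)(0.002658 + 0.9507i) = (-0.0006871 - 0.2458i)
|010⟩: (0.6764)(0.9241)(0.3101) = 0.1938
|011⟩: (0.6764)(0.9241)(0.002658 + 0.9507i) = (0.001661 + 0.5942i)
|100⟩: (0.7366)(-0.3822)(0.3101) = -0.0873
|101⟩: (0.7366)(-0.3822)(0.002658 + 0.9507i) = (-0.0007483 - 0.2676i)
|110⟩: (0.7366)(0.9241)(0.3101) = 0.2111
|111⟩: (0.7366)(0.9241)(0.002658 + 0.9507i) = (0.001809 + 0.6471i)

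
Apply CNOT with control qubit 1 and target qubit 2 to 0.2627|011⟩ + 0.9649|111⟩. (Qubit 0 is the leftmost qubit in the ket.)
0.2627|010⟩ + 0.9649|110⟩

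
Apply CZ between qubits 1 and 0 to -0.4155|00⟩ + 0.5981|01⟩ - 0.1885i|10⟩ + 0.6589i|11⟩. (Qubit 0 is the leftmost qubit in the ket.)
-0.4155|00⟩ + 0.5981|01⟩ - 0.1885i|10⟩ - 0.6589i|11⟩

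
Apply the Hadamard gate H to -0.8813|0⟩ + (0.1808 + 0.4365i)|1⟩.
(-0.4953 + 0.3087i)|0⟩ + (-0.751 - 0.3087i)|1⟩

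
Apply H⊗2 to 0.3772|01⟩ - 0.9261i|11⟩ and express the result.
(0.1886 - 0.4631i)|00⟩ + (-0.1886 + 0.4631i)|01⟩ + (0.1886 + 0.4631i)|10⟩ + (-0.1886 - 0.4631i)|11⟩

H⊗2 gives amp(|y⟩) = (1/2) Σ_x (−1)^(x·y) amp(|x⟩), where x·y is the number of positions in which both x and y have a 1.
|00⟩: (0.3772 - 0.9261i)/2 = (0.1886 - 0.4631i)
|01⟩: (-0.3772 + 0.9261i)/2 = (-0.1886 + 0.4631i)
|10⟩: (0.3772 + 0.9261i)/2 = (0.1886 + 0.4631i)
|11⟩: (-0.3772 - 0.9261i)/2 = (-0.1886 - 0.4631i)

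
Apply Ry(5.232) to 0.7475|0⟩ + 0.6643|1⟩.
-0.9799|0⟩ - 0.1996|1⟩

Ry(5.232) = [[cos(θ/2), −sin(θ/2)], [sin(θ/2), cos(θ/2)]]; θ = 5.232, cos(θ/2) ≈ -0.865027, sin(θ/2) ≈ 0.501726.
With a = amp(|0⟩) = 0.7475 and b = amp(|1⟩) = 0.6643:
new amp(|0⟩) = (-0.865027)·a + (-0.501726)·b = -0.9799
new amp(|1⟩) = (0.501726)·a + (-0.865027)·b = -0.1996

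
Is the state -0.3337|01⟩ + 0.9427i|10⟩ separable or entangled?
Entangled

Writing the state as a|00⟩ + b|01⟩ + c|10⟩ + d|11⟩, it is a product state iff ad − bc = 0.
Here (a, b, c, d) = (0, -0.3337, 0.9427i, 0): ad − bc = (0)(0) − (-0.3337)(0.9427i) = 0.3146i ≠ 0, so the state is entangled.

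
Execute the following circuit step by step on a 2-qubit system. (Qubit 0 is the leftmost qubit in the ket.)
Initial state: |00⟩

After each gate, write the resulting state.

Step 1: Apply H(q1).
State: 1/√2|00⟩ + 1/√2|01⟩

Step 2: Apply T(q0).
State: 1/√2|00⟩ + 1/√2|01⟩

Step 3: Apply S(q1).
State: 1/√2|00⟩ + (1/√2)i|01⟩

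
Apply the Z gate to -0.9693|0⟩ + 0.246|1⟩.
-0.9693|0⟩ - 0.246|1⟩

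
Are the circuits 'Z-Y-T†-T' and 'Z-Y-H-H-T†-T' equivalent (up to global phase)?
Yes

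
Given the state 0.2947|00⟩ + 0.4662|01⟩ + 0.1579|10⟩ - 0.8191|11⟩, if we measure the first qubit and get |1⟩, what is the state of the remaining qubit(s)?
0.1893|0⟩ - 0.9819|1⟩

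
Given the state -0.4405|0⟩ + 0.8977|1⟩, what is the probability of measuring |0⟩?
0.194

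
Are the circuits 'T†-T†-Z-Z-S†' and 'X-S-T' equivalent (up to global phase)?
No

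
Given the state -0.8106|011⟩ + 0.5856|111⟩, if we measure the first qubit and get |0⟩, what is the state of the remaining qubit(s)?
-|11⟩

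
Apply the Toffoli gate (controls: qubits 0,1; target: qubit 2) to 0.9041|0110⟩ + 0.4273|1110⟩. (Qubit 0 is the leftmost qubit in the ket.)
0.9041|0110⟩ + 0.4273|1100⟩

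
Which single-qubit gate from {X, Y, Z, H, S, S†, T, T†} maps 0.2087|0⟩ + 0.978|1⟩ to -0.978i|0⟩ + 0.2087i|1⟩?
Y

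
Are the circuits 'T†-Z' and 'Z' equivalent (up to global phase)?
No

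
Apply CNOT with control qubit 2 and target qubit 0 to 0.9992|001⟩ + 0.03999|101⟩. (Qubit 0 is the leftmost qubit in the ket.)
0.03999|001⟩ + 0.9992|101⟩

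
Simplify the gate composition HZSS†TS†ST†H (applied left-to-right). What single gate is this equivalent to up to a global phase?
X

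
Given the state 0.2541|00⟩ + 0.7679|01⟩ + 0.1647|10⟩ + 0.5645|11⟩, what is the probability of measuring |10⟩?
0.02713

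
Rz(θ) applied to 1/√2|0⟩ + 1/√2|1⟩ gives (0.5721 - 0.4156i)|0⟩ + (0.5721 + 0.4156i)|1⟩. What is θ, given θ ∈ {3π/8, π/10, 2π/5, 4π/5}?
2π/5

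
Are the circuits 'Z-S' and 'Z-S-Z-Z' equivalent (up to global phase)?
Yes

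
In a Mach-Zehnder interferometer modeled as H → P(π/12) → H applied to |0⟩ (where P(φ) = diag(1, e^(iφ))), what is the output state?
(0.983 + 0.1294i)|0⟩ + (0.01704 - 0.1294i)|1⟩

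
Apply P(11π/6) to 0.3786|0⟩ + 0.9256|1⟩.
0.3786|0⟩ + (0.8016 - 0.4628i)|1⟩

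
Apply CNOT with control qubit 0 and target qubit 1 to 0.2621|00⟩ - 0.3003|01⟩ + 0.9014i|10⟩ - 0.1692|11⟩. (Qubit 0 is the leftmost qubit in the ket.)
0.2621|00⟩ - 0.3003|01⟩ - 0.1692|10⟩ + 0.9014i|11⟩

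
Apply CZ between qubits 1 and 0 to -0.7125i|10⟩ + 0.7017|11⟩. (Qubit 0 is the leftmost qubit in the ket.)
-0.7125i|10⟩ - 0.7017|11⟩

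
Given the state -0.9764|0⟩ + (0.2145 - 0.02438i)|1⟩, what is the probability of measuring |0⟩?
0.9534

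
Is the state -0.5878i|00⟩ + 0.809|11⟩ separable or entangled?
Entangled

Writing the state as a|00⟩ + b|01⟩ + c|10⟩ + d|11⟩, it is a product state iff ad − bc = 0.
Here (a, b, c, d) = (-0.5878i, 0, 0, 0.809): ad − bc = (-0.5878i)(0.809) − (0)(0) = -0.4755i ≠ 0, so the state is entangled.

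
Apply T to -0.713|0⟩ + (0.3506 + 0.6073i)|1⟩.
-0.713|0⟩ + (-0.1815 + 0.6773i)|1⟩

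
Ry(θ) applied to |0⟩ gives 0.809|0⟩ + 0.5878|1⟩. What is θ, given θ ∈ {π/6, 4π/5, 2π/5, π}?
2π/5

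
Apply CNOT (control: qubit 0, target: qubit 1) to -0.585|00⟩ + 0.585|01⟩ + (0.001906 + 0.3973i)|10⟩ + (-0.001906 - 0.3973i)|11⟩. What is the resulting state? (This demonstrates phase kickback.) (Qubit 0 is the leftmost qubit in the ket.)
-0.585|00⟩ + 0.585|01⟩ + (-0.001906 - 0.3973i)|10⟩ + (0.001906 + 0.3973i)|11⟩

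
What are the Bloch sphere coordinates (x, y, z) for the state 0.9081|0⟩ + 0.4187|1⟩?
(0.7604, 0, 0.6493)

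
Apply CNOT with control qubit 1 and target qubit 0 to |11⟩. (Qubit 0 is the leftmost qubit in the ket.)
|01⟩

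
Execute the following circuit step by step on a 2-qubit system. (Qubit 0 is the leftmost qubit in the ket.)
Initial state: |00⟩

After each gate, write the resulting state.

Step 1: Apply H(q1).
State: 1/√2|00⟩ + 1/√2|01⟩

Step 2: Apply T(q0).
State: 1/√2|00⟩ + 1/√2|01⟩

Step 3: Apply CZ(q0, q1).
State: 1/√2|00⟩ + 1/√2|01⟩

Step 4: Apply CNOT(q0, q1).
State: 1/√2|00⟩ + 1/√2|01⟩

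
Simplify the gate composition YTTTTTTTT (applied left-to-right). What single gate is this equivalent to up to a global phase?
Y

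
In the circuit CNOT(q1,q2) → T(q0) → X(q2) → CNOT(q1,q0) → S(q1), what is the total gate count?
5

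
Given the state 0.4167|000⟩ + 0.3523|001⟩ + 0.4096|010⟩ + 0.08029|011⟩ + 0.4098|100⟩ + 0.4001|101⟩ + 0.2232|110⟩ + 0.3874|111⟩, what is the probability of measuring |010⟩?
0.1678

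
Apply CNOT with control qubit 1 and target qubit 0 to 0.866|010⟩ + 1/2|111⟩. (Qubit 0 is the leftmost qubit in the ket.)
1/2|011⟩ + 0.866|110⟩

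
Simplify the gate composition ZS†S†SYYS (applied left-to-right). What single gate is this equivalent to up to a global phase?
Z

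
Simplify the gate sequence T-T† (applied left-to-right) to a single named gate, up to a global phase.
I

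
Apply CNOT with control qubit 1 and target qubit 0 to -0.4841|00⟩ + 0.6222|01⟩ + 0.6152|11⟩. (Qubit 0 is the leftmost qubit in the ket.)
-0.4841|00⟩ + 0.6152|01⟩ + 0.6222|11⟩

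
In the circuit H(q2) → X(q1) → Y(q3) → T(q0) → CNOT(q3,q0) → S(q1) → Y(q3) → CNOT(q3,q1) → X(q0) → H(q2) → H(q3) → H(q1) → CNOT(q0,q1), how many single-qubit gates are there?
10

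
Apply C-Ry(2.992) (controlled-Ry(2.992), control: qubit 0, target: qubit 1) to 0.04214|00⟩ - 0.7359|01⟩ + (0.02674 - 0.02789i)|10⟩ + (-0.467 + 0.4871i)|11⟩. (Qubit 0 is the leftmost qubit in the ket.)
0.04214|00⟩ - 0.7359|01⟩ + (0.4677 - 0.4878i)|10⟩ + (-0.008232 + 0.008587i)|11⟩

C-Ry(2.992) leaves the control-|0⟩ kets |00⟩, |01⟩ unchanged and applies Ry(2.992) to qubit 1 on the control-|1⟩ pair (|10⟩, |11⟩).
Ry(2.992) = [[cos(θ/2), −sin(θ/2)], [sin(θ/2), cos(θ/2)]]; θ = 2.992, cos(θ/2) ≈ 0.0747266, sin(θ/2) ≈ 0.997204.
With a = amp(|10⟩) = (0.02674 - 0.02789i) and b = amp(|11⟩) = (-0.467 + 0.4871i):
new amp(|10⟩) = (0.0747266)·a + (-0.997204)·b = (0.4677 - 0.4878i)
new amp(|11⟩) = (0.997204)·a + (0.0747266)·b = (-0.008232 + 0.008587i)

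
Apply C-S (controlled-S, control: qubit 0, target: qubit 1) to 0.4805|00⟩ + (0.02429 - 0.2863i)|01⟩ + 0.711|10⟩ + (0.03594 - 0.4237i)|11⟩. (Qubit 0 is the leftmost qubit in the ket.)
0.4805|00⟩ + (0.02429 - 0.2863i)|01⟩ + 0.711|10⟩ + (0.4237 + 0.03594i)|11⟩

C-S leaves the control-|0⟩ kets |00⟩, |01⟩ unchanged and applies S to qubit 1 on the control-|1⟩ pair (|10⟩, |11⟩).
S = [[1, 0], [0, i]].
With a = amp(|10⟩) = 0.711 and b = amp(|11⟩) = (0.03594 - 0.4237i):
new amp(|10⟩) = (1)·a = 0.711
new amp(|11⟩) = (i)·b = (0.4237 + 0.03594i)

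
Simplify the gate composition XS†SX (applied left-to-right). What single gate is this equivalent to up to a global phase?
I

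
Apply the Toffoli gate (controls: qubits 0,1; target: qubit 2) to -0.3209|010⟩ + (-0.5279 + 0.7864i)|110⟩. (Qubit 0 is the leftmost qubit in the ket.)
-0.3209|010⟩ + (-0.5279 + 0.7864i)|111⟩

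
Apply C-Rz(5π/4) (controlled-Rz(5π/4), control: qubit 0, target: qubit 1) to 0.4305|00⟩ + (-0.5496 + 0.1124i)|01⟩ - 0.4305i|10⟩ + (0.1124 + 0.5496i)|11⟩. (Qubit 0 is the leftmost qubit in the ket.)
0.4305|00⟩ + (-0.5496 + 0.1124i)|01⟩ + (-0.3977 + 0.1647i)|10⟩ + (-0.5508 - 0.1065i)|11⟩

C-Rz(5π/4) leaves the control-|0⟩ kets |00⟩, |01⟩ unchanged and applies Rz(5π/4) to qubit 1 on the control-|1⟩ pair (|10⟩, |11⟩).
Rz(5π/4) = [[e^(−iθ/2), 0], [0, e^(iθ/2)]] with e^(±iθ/2) = cos(θ/2) ± i·sin(θ/2); θ = 5π/4, cos(θ/2) ≈ -0.382683, sin(θ/2) ≈ 0.92388.
With a = amp(|10⟩) = -0.4305i and b = amp(|11⟩) = (0.1124 + 0.5496i):
new amp(|10⟩) = (-0.382683 - 0.92388i)·a = (-0.3977 + 0.1647i)
new amp(|11⟩) = (-0.382683 + 0.92388i)·b = (-0.5508 - 0.1065i)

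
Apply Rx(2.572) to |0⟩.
0.281|0⟩ - 0.9597i|1⟩

Rx(2.572) = [[cos(θ/2), −i·sin(θ/2)], [−i·sin(θ/2), cos(θ/2)]]; θ = 2.572, cos(θ/2) ≈ 0.280962, sin(θ/2) ≈ 0.959719.
With a = amp(|0⟩) = 1 and b = amp(|1⟩) = 0:
new amp(|0⟩) = (0.280962)·a + (-0.959719i)·b = 0.281
new amp(|1⟩) = (-0.959719i)·a + (0.280962)·b = -0.9597i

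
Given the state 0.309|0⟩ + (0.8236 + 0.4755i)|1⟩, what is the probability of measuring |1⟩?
0.9044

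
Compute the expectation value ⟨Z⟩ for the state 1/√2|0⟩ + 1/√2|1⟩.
0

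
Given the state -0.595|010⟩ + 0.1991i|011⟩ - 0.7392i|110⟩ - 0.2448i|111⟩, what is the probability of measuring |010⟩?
0.354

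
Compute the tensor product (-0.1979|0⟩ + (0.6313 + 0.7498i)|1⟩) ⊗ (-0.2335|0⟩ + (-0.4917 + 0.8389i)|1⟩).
0.04621|00⟩ + (0.09731 - 0.166i)|01⟩ + (-0.1474 - 0.1751i)|10⟩ + (-0.9394 + 0.1609i)|11⟩

amp(|b₁b₂…⟩) = product of the factor amplitudes for bits b₁, b₂, …; only kets whose every factor amplitude is nonzero survive.
|00⟩: (-0.1979)(-0.2335) = 0.04621
|01⟩: (-0.1979)(-0.4917 + 0.8389i) = (0.09731 - 0.166i)
|10⟩: (0.6313 + 0.7498i)(-0.2335) = (-0.1474 - 0.1751i)
|11⟩: (0.6313 + 0.7498i)(-0.4917 + 0.8389i) = (-0.9394 + 0.1609i)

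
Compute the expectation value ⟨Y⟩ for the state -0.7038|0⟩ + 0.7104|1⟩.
0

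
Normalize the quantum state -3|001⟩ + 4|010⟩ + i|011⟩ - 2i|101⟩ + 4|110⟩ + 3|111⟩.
-0.4045|001⟩ + 0.5394|010⟩ + 0.1348i|011⟩ - 0.2697i|101⟩ + 0.5394|110⟩ + 0.4045|111⟩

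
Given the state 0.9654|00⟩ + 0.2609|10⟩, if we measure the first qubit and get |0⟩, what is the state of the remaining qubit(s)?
|0⟩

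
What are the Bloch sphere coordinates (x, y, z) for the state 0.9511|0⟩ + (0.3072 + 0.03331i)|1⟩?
(0.5844, 0.06336, 0.8091)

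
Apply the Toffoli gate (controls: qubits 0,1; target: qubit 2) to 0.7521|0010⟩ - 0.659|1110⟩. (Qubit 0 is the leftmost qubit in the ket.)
0.7521|0010⟩ - 0.659|1100⟩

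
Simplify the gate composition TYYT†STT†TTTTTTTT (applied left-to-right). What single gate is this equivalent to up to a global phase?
S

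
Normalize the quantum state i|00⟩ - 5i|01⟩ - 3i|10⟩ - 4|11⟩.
0.14i|00⟩ - 0.7001i|01⟩ - 0.4201i|10⟩ - 0.5601|11⟩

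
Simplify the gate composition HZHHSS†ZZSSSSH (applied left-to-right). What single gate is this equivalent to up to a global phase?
X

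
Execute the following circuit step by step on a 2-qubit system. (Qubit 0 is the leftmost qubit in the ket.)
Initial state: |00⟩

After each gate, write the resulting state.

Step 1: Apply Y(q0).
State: i|10⟩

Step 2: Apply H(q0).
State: (1/√2)i|00⟩ - (1/√2)i|10⟩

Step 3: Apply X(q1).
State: (1/√2)i|01⟩ - (1/√2)i|11⟩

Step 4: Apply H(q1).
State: (1/2)i|00⟩ - (1/2)i|01⟩ - (1/2)i|10⟩ + (1/2)i|11⟩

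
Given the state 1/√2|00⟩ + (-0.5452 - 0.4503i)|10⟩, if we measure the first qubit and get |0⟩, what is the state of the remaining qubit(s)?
|0⟩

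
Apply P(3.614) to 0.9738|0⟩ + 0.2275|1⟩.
0.9738|0⟩ + (-0.2026 - 0.1035i)|1⟩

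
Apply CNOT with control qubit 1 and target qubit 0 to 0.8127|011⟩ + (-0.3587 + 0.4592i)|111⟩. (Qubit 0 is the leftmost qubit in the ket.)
(-0.3587 + 0.4592i)|011⟩ + 0.8127|111⟩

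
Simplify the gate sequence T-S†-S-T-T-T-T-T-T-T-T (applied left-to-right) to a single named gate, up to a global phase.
T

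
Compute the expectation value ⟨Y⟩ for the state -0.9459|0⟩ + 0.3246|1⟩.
0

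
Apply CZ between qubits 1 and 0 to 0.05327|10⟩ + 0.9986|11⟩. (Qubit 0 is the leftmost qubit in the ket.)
0.05327|10⟩ - 0.9986|11⟩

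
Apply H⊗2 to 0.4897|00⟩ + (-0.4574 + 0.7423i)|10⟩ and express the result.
(0.01615 + 0.3712i)|00⟩ + (0.01615 + 0.3712i)|01⟩ + (0.4736 - 0.3712i)|10⟩ + (0.4736 - 0.3712i)|11⟩

H⊗2 gives amp(|y⟩) = (1/2) Σ_x (−1)^(x·y) amp(|x⟩), where x·y is the number of positions in which both x and y have a 1.
|00⟩: (0.4897 + (-0.4574 + 0.7423i))/2 = (0.01615 + 0.3712i)
|01⟩: (0.4897 + (-0.4574 + 0.7423i))/2 = (0.01615 + 0.3712i)
|10⟩: (0.4897 - (-0.4574 + 0.7423i))/2 = (0.4736 - 0.3712i)
|11⟩: (0.4897 - (-0.4574 + 0.7423i))/2 = (0.4736 - 0.3712i)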